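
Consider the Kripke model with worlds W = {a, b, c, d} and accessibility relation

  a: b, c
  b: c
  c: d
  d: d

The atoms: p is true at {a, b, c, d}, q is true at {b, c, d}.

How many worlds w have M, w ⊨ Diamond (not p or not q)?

a: successors {b, c}; not p or not q there: b:F, c:F. ✗
b: successors {c}; not p or not q there: c:F. ✗
c: successors {d}; not p or not q there: d:F. ✗
d: successors {d}; not p or not q there: d:F. ✗
Satisfying worlds: ∅.

0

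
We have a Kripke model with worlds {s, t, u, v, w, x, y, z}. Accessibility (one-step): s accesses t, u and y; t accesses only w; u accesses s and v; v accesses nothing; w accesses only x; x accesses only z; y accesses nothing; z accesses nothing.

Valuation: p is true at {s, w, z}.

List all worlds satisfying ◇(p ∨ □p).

{s, t, u, w, x}

s: successors {t, u, y}; p ∨ □p there: t:T, u:F, y:T. ✓
t: successors {w}; p ∨ □p there: w:T. ✓
u: successors {s, v}; p ∨ □p there: s:T, v:T. ✓
v: no successors, so ◇(p ∨ □p) fails. ✗
w: successors {x}; p ∨ □p there: x:T. ✓
x: successors {z}; p ∨ □p there: z:T. ✓
y: no successors, so ◇(p ∨ □p) fails. ✗
z: no successors, so ◇(p ∨ □p) fails. ✗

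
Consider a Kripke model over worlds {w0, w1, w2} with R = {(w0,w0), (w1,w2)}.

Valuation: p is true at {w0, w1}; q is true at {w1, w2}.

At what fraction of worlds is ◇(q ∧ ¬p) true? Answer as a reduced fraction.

w0: successors {w0}; q ∧ ¬p there: w0:F. ✗
w1: successors {w2}; q ∧ ¬p there: w2:T. ✓
w2: no successors, so ◇(q ∧ ¬p) fails. ✗
That's 1 of 3 worlds, so 1/3.

1/3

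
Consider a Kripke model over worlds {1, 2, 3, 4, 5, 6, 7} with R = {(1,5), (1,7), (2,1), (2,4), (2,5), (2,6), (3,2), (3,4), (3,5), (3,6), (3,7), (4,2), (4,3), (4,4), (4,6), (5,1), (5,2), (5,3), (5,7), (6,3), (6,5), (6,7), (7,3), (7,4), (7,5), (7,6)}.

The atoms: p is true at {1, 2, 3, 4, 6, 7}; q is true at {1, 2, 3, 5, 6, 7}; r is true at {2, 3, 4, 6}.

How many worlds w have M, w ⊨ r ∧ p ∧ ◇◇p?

4

1: r ∧ p is F, ◇◇p is T. ✗
2: r ∧ p is T, ◇◇p is T. ✓
3: r ∧ p is T, ◇◇p is T. ✓
4: r ∧ p is T, ◇◇p is T. ✓
5: r ∧ p is F, ◇◇p is T. ✗
6: r ∧ p is T, ◇◇p is T. ✓
7: r ∧ p is F, ◇◇p is T. ✗
Satisfying worlds: {2, 3, 4, 6}.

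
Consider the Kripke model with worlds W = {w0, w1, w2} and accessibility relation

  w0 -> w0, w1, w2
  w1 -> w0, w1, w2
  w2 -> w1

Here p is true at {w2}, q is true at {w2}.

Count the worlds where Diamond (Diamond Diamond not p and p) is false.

1

w0: successors {w0, w1, w2}; Diamond Diamond not p and p there: w0:F, w1:F, w2:T. ✓
w1: successors {w0, w1, w2}; Diamond Diamond not p and p there: w0:F, w1:F, w2:T. ✓
w2: successors {w1}; Diamond Diamond not p and p there: w1:F. ✗
Satisfying worlds: {w0, w1}.
So Diamond (Diamond Diamond not p and p) fails at the other 1 world.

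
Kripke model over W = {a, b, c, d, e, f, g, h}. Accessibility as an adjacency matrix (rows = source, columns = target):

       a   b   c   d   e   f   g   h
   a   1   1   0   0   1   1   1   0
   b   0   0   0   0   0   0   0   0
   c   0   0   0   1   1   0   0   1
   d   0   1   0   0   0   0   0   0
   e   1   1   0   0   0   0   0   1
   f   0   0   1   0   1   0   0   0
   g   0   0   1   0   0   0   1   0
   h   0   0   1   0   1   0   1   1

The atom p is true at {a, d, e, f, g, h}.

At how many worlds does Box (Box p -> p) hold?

2

a: successors {a, b, e, f, g}; Box p -> p there: a:T, b:F, e:T, f:T, g:T. ✗
b: no successors, so Box (Box p -> p) holds vacuously. ✓
c: successors {d, e, h}; Box p -> p there: d:T, e:T, h:T. ✓
d: successors {b}; Box p -> p there: b:F. ✗
e: successors {a, b, h}; Box p -> p there: a:T, b:F, h:T. ✗
f: successors {c, e}; Box p -> p there: c:F, e:T. ✗
g: successors {c, g}; Box p -> p there: c:F, g:T. ✗
h: successors {c, e, g, h}; Box p -> p there: c:F, e:T, g:T, h:T. ✗
Satisfying worlds: {b, c}.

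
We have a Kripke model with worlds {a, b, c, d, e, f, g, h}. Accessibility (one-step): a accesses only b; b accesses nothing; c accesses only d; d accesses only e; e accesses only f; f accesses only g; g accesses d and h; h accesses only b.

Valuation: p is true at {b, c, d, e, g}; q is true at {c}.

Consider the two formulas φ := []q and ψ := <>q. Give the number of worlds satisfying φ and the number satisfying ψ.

For []q:
a: successors {b}; q there: b:F. ✗
b: no successors, so []q holds vacuously. ✓
c: successors {d}; q there: d:F. ✗
d: successors {e}; q there: e:F. ✗
e: successors {f}; q there: f:F. ✗
f: successors {g}; q there: g:F. ✗
g: successors {d, h}; q there: d:F, h:F. ✗
h: successors {b}; q there: b:F. ✗
— 1 world.
For <>q:
a: successors {b}; q there: b:F. ✗
b: no successors, so <>q fails. ✗
c: successors {d}; q there: d:F. ✗
d: successors {e}; q there: e:F. ✗
e: successors {f}; q there: f:F. ✗
f: successors {g}; q there: g:F. ✗
g: successors {d, h}; q there: d:F, h:F. ✗
h: successors {b}; q there: b:F. ✗
— 0 worlds.

1 and 0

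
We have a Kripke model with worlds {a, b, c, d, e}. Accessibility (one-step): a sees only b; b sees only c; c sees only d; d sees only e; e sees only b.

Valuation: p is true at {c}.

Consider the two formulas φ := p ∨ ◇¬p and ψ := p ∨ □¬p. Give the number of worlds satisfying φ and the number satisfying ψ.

4 and 4

For p ∨ ◇¬p:
a: p is F, ◇¬p is T. ✓
b: p is F, ◇¬p is F. ✗
c: p is T, ◇¬p is T. ✓
d: p is F, ◇¬p is T. ✓
e: p is F, ◇¬p is T. ✓
— 4 worlds.
For p ∨ □¬p:
a: p is F, □¬p is T. ✓
b: p is F, □¬p is F. ✗
c: p is T, □¬p is T. ✓
d: p is F, □¬p is T. ✓
e: p is F, □¬p is T. ✓
— 4 worlds.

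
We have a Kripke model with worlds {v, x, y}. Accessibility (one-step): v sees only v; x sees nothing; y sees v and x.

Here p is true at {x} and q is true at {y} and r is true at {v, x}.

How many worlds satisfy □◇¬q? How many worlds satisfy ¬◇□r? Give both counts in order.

2 and 1

For □◇¬q:
v: successors {v}; ◇¬q there: v:T. ✓
x: no successors, so □◇¬q holds vacuously. ✓
y: successors {v, x}; ◇¬q there: v:T, x:F. ✗
— 2 worlds.
For ¬◇□r:
v: ◇□r is T. ✗
x: ◇□r is F. ✓
y: ◇□r is T. ✗
— 1 world.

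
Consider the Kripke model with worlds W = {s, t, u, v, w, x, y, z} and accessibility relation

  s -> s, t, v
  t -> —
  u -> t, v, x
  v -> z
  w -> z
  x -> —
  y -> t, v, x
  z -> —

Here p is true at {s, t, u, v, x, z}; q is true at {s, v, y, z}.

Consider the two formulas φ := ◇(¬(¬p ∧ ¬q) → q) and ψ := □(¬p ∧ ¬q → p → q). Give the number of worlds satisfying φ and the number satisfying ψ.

5 and 8

For ◇(¬(¬p ∧ ¬q) → q):
s: successors {s, t, v}; ¬(¬p ∧ ¬q) → q there: s:T, t:F, v:T. ✓
t: no successors, so ◇(¬(¬p ∧ ¬q) → q) fails. ✗
u: successors {t, v, x}; ¬(¬p ∧ ¬q) → q there: t:F, v:T, x:F. ✓
v: successors {z}; ¬(¬p ∧ ¬q) → q there: z:T. ✓
w: successors {z}; ¬(¬p ∧ ¬q) → q there: z:T. ✓
x: no successors, so ◇(¬(¬p ∧ ¬q) → q) fails. ✗
y: successors {t, v, x}; ¬(¬p ∧ ¬q) → q there: t:F, v:T, x:F. ✓
z: no successors, so ◇(¬(¬p ∧ ¬q) → q) fails. ✗
— 5 worlds.
For □(¬p ∧ ¬q → p → q):
s: successors {s, t, v}; ¬p ∧ ¬q → p → q there: s:T, t:T, v:T. ✓
t: no successors, so □(¬p ∧ ¬q → p → q) holds vacuously. ✓
u: successors {t, v, x}; ¬p ∧ ¬q → p → q there: t:T, v:T, x:T. ✓
v: successors {z}; ¬p ∧ ¬q → p → q there: z:T. ✓
w: successors {z}; ¬p ∧ ¬q → p → q there: z:T. ✓
x: no successors, so □(¬p ∧ ¬q → p → q) holds vacuously. ✓
y: successors {t, v, x}; ¬p ∧ ¬q → p → q there: t:T, v:T, x:T. ✓
z: no successors, so □(¬p ∧ ¬q → p → q) holds vacuously. ✓
— 8 worlds.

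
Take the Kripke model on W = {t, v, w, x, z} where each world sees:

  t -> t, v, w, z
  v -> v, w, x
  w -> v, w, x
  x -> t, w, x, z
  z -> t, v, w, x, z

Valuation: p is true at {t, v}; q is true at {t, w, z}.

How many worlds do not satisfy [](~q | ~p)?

3

t: successors {t, v, w, z}; ~q | ~p there: t:F, v:T, w:T, z:T. ✗
v: successors {v, w, x}; ~q | ~p there: v:T, w:T, x:T. ✓
w: successors {v, w, x}; ~q | ~p there: v:T, w:T, x:T. ✓
x: successors {t, w, x, z}; ~q | ~p there: t:F, w:T, x:T, z:T. ✗
z: successors {t, v, w, x, z}; ~q | ~p there: t:F, v:T, w:T, x:T, z:T. ✗
Satisfying worlds: {v, w}.
So [](~q | ~p) fails at the other 3 worlds.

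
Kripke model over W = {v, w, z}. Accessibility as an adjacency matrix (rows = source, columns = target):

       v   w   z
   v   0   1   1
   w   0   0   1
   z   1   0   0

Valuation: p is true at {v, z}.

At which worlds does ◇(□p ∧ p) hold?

v: successors {w, z}; □p ∧ p there: w:F, z:T. ✓
w: successors {z}; □p ∧ p there: z:T. ✓
z: successors {v}; □p ∧ p there: v:F. ✗

{v, w}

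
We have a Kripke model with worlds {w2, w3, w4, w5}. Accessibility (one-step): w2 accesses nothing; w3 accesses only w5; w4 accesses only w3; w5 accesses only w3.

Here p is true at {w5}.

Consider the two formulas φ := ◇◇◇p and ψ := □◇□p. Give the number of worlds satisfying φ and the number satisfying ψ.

For ◇◇◇p:
w2: no successors, so ◇◇◇p fails. ✗
w3: successors {w5}; ◇◇p there: w5:T. ✓
w4: successors {w3}; ◇◇p there: w3:F. ✗
w5: successors {w3}; ◇◇p there: w3:F. ✗
— 1 world.
For □◇□p:
w2: no successors, so □◇□p holds vacuously. ✓
w3: successors {w5}; ◇□p there: w5:T. ✓
w4: successors {w3}; ◇□p there: w3:F. ✗
w5: successors {w3}; ◇□p there: w3:F. ✗
— 2 worlds.

1 and 2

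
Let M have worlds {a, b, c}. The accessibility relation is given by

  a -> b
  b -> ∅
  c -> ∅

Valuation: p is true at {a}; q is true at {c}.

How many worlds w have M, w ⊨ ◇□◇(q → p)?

1

a: successors {b}; □◇(q → p) there: b:T. ✓
b: no successors, so ◇□◇(q → p) fails. ✗
c: no successors, so ◇□◇(q → p) fails. ✗
Satisfying worlds: {a}.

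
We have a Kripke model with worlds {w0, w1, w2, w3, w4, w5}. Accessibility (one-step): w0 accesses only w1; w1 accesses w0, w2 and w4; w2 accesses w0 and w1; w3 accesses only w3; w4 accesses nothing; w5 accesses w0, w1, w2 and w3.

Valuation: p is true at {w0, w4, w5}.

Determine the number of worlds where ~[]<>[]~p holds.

w0: []<>[]~p is T. ✗
w1: []<>[]~p is F. ✓
w2: []<>[]~p is F. ✓
w3: []<>[]~p is T. ✗
w4: []<>[]~p is T. ✗
w5: []<>[]~p is F. ✓
Satisfying worlds: {w1, w2, w5}.

3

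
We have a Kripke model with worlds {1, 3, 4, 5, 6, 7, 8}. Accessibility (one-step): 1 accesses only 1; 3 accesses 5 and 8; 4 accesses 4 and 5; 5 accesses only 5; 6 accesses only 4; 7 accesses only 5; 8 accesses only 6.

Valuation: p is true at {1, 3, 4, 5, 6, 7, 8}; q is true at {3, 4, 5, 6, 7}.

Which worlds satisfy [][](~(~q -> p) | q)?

1: successors {1}; [](~(~q -> p) | q) there: 1:F. ✗
3: successors {5, 8}; [](~(~q -> p) | q) there: 5:T, 8:T. ✓
4: successors {4, 5}; [](~(~q -> p) | q) there: 4:T, 5:T. ✓
5: successors {5}; [](~(~q -> p) | q) there: 5:T. ✓
6: successors {4}; [](~(~q -> p) | q) there: 4:T. ✓
7: successors {5}; [](~(~q -> p) | q) there: 5:T. ✓
8: successors {6}; [](~(~q -> p) | q) there: 6:T. ✓

{3, 4, 5, 6, 7, 8}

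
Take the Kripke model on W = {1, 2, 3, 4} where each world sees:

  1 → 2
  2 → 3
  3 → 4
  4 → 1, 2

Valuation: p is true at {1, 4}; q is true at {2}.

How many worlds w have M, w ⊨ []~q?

2

1: successors {2}; ~q there: 2:F. ✗
2: successors {3}; ~q there: 3:T. ✓
3: successors {4}; ~q there: 4:T. ✓
4: successors {1, 2}; ~q there: 1:T, 2:F. ✗
Satisfying worlds: {2, 3}.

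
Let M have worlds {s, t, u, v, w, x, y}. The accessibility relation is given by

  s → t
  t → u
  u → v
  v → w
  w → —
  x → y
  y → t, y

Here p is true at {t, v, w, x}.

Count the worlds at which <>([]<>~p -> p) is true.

s: successors {t}; []<>~p -> p there: t:T. ✓
t: successors {u}; []<>~p -> p there: u:T. ✓
u: successors {v}; []<>~p -> p there: v:T. ✓
v: successors {w}; []<>~p -> p there: w:T. ✓
w: no successors, so <>([]<>~p -> p) fails. ✗
x: successors {y}; []<>~p -> p there: y:F. ✗
y: successors {t, y}; []<>~p -> p there: t:T, y:F. ✓
Satisfying worlds: {s, t, u, v, y}.

5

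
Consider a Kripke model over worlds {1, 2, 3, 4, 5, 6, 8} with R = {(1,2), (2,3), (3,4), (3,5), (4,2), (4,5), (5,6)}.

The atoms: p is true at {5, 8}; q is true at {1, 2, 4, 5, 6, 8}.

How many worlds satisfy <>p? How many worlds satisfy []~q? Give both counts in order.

2 and 3

For <>p:
1: successors {2}; p there: 2:F. ✗
2: successors {3}; p there: 3:F. ✗
3: successors {4, 5}; p there: 4:F, 5:T. ✓
4: successors {2, 5}; p there: 2:F, 5:T. ✓
5: successors {6}; p there: 6:F. ✗
6: no successors, so <>p fails. ✗
8: no successors, so <>p fails. ✗
— 2 worlds.
For []~q:
1: successors {2}; ~q there: 2:F. ✗
2: successors {3}; ~q there: 3:T. ✓
3: successors {4, 5}; ~q there: 4:F, 5:F. ✗
4: successors {2, 5}; ~q there: 2:F, 5:F. ✗
5: successors {6}; ~q there: 6:F. ✗
6: no successors, so []~q holds vacuously. ✓
8: no successors, so []~q holds vacuously. ✓
— 3 worlds.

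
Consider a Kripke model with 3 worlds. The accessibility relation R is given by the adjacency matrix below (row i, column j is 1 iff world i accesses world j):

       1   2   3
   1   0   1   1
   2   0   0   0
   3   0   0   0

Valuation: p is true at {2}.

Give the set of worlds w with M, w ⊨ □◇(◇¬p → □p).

{2, 3}

1: successors {2, 3}; ◇(◇¬p → □p) there: 2:F, 3:F. ✗
2: no successors, so □◇(◇¬p → □p) holds vacuously. ✓
3: no successors, so □◇(◇¬p → □p) holds vacuously. ✓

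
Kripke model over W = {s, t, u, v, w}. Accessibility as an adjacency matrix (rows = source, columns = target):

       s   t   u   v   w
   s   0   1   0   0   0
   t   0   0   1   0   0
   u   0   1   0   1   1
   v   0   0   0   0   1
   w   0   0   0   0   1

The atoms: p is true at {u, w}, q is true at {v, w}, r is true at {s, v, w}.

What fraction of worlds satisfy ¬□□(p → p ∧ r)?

s: □□(p → p ∧ r) is F. ✓
t: □□(p → p ∧ r) is T. ✗
u: □□(p → p ∧ r) is F. ✓
v: □□(p → p ∧ r) is T. ✗
w: □□(p → p ∧ r) is T. ✗
That's 2 of 5 worlds, so 2/5.

2/5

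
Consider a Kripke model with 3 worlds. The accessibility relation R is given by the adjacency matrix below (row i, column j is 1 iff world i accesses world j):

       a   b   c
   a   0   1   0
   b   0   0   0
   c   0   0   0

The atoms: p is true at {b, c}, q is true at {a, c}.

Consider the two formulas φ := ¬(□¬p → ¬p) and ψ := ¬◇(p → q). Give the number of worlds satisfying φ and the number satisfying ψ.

2 and 3

For ¬(□¬p → ¬p):
a: □¬p → ¬p is T. ✗
b: □¬p → ¬p is F. ✓
c: □¬p → ¬p is F. ✓
— 2 worlds.
For ¬◇(p → q):
a: ◇(p → q) is F. ✓
b: ◇(p → q) is F. ✓
c: ◇(p → q) is F. ✓
— 3 worlds.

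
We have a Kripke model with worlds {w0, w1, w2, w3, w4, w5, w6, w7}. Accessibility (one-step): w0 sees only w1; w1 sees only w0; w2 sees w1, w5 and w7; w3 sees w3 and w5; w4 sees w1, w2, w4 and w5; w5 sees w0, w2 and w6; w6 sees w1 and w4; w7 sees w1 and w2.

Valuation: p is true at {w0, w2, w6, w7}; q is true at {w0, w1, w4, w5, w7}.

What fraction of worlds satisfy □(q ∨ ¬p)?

w0: successors {w1}; q ∨ ¬p there: w1:T. ✓
w1: successors {w0}; q ∨ ¬p there: w0:T. ✓
w2: successors {w1, w5, w7}; q ∨ ¬p there: w1:T, w5:T, w7:T. ✓
w3: successors {w3, w5}; q ∨ ¬p there: w3:T, w5:T. ✓
w4: successors {w1, w2, w4, w5}; q ∨ ¬p there: w1:T, w2:F, w4:T, w5:T. ✗
w5: successors {w0, w2, w6}; q ∨ ¬p there: w0:T, w2:F, w6:F. ✗
w6: successors {w1, w4}; q ∨ ¬p there: w1:T, w4:T. ✓
w7: successors {w1, w2}; q ∨ ¬p there: w1:T, w2:F. ✗
That's 5 of 8 worlds, so 5/8.

5/8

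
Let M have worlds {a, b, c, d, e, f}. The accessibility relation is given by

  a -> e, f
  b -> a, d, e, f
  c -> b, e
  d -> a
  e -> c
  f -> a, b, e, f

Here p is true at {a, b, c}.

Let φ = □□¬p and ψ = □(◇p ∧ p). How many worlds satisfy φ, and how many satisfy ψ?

For □□¬p:
a: successors {e, f}; □¬p there: e:F, f:F. ✗
b: successors {a, d, e, f}; □¬p there: a:T, d:F, e:F, f:F. ✗
c: successors {b, e}; □¬p there: b:F, e:F. ✗
d: successors {a}; □¬p there: a:T. ✓
e: successors {c}; □¬p there: c:F. ✗
f: successors {a, b, e, f}; □¬p there: a:T, b:F, e:F, f:F. ✗
— 1 world.
For □(◇p ∧ p):
a: successors {e, f}; ◇p ∧ p there: e:F, f:F. ✗
b: successors {a, d, e, f}; ◇p ∧ p there: a:F, d:F, e:F, f:F. ✗
c: successors {b, e}; ◇p ∧ p there: b:T, e:F. ✗
d: successors {a}; ◇p ∧ p there: a:F. ✗
e: successors {c}; ◇p ∧ p there: c:T. ✓
f: successors {a, b, e, f}; ◇p ∧ p there: a:F, b:T, e:F, f:F. ✗
— 1 world.

1 and 1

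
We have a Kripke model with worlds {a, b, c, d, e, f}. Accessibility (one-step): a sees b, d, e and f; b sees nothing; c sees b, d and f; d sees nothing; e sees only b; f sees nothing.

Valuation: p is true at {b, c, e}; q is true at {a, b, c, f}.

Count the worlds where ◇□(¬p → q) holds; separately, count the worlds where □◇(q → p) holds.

3 and 3

For ◇□(¬p → q):
a: successors {b, d, e, f}; □(¬p → q) there: b:T, d:T, e:T, f:T. ✓
b: no successors, so ◇□(¬p → q) fails. ✗
c: successors {b, d, f}; □(¬p → q) there: b:T, d:T, f:T. ✓
d: no successors, so ◇□(¬p → q) fails. ✗
e: successors {b}; □(¬p → q) there: b:T. ✓
f: no successors, so ◇□(¬p → q) fails. ✗
— 3 worlds.
For □◇(q → p):
a: successors {b, d, e, f}; ◇(q → p) there: b:F, d:F, e:T, f:F. ✗
b: no successors, so □◇(q → p) holds vacuously. ✓
c: successors {b, d, f}; ◇(q → p) there: b:F, d:F, f:F. ✗
d: no successors, so □◇(q → p) holds vacuously. ✓
e: successors {b}; ◇(q → p) there: b:F. ✗
f: no successors, so □◇(q → p) holds vacuously. ✓
— 3 worlds.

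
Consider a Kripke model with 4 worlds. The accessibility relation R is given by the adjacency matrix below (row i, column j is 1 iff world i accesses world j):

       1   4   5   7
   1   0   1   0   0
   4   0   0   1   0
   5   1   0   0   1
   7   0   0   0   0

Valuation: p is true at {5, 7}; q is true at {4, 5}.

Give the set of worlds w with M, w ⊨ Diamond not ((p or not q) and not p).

1: successors {4}; not ((p or not q) and not p) there: 4:T. ✓
4: successors {5}; not ((p or not q) and not p) there: 5:T. ✓
5: successors {1, 7}; not ((p or not q) and not p) there: 1:F, 7:T. ✓
7: no successors, so Diamond not ((p or not q) and not p) fails. ✗

{1, 4, 5}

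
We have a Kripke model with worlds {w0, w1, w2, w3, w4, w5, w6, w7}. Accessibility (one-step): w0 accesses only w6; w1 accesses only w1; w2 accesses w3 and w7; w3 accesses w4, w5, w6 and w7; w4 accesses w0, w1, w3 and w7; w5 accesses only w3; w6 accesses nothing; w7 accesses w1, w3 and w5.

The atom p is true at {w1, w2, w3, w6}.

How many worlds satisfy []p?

4

w0: successors {w6}; p there: w6:T. ✓
w1: successors {w1}; p there: w1:T. ✓
w2: successors {w3, w7}; p there: w3:T, w7:F. ✗
w3: successors {w4, w5, w6, w7}; p there: w4:F, w5:F, w6:T, w7:F. ✗
w4: successors {w0, w1, w3, w7}; p there: w0:F, w1:T, w3:T, w7:F. ✗
w5: successors {w3}; p there: w3:T. ✓
w6: no successors, so []p holds vacuously. ✓
w7: successors {w1, w3, w5}; p there: w1:T, w3:T, w5:F. ✗
Satisfying worlds: {w0, w1, w5, w6}.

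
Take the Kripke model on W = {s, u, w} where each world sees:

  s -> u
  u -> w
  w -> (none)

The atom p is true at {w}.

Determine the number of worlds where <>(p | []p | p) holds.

s: successors {u}; p | []p | p there: u:T. ✓
u: successors {w}; p | []p | p there: w:T. ✓
w: no successors, so <>(p | []p | p) fails. ✗
Satisfying worlds: {s, u}.

2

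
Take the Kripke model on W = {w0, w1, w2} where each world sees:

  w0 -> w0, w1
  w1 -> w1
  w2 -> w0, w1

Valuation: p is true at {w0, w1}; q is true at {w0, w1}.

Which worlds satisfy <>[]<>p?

w0: successors {w0, w1}; []<>p there: w0:T, w1:T. ✓
w1: successors {w1}; []<>p there: w1:T. ✓
w2: successors {w0, w1}; []<>p there: w0:T, w1:T. ✓

{w0, w1, w2}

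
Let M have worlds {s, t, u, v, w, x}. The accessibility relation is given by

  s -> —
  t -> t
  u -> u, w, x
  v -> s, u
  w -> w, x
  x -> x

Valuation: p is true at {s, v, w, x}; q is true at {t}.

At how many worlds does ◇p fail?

2

s: no successors, so ◇p fails. ✗
t: successors {t}; p there: t:F. ✗
u: successors {u, w, x}; p there: u:F, w:T, x:T. ✓
v: successors {s, u}; p there: s:T, u:F. ✓
w: successors {w, x}; p there: w:T, x:T. ✓
x: successors {x}; p there: x:T. ✓
Satisfying worlds: {u, v, w, x}.
So ◇p fails at the other 2 worlds.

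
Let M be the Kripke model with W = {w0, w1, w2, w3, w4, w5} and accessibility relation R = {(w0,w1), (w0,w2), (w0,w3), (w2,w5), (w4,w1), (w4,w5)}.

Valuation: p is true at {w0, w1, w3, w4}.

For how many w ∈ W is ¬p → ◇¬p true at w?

5

w0: ¬p is F, ◇¬p is T. ✓
w1: ¬p is F, ◇¬p is F. ✓
w2: ¬p is T, ◇¬p is T. ✓
w3: ¬p is F, ◇¬p is F. ✓
w4: ¬p is F, ◇¬p is T. ✓
w5: ¬p is T, ◇¬p is F. ✗
Satisfying worlds: {w0, w1, w2, w3, w4}.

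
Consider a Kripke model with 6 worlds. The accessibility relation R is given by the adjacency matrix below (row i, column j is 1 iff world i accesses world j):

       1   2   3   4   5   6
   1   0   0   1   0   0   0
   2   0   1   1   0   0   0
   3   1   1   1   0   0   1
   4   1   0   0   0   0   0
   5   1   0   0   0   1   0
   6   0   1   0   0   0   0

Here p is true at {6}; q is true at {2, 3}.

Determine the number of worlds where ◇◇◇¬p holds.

6

1: successors {3}; ◇◇¬p there: 3:T. ✓
2: successors {2, 3}; ◇◇¬p there: 2:T, 3:T. ✓
3: successors {1, 2, 3, 6}; ◇◇¬p there: 1:T, 2:T, 3:T, 6:T. ✓
4: successors {1}; ◇◇¬p there: 1:T. ✓
5: successors {1, 5}; ◇◇¬p there: 1:T, 5:T. ✓
6: successors {2}; ◇◇¬p there: 2:T. ✓
Satisfying worlds: {1, 2, 3, 4, 5, 6}.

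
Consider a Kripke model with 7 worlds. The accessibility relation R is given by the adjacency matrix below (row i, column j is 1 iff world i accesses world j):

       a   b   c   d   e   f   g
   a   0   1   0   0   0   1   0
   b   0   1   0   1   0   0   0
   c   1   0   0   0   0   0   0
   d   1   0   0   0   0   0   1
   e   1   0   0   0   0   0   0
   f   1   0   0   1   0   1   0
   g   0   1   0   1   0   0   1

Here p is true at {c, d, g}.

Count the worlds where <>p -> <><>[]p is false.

a: <>p is F, <><>[]p is F. ✓
b: <>p is T, <><>[]p is F. ✗
c: <>p is F, <><>[]p is F. ✓
d: <>p is T, <><>[]p is F. ✗
e: <>p is F, <><>[]p is F. ✓
f: <>p is T, <><>[]p is F. ✗
g: <>p is T, <><>[]p is F. ✗
Satisfying worlds: {a, c, e}.
So <>p -> <><>[]p fails at the other 4 worlds.

4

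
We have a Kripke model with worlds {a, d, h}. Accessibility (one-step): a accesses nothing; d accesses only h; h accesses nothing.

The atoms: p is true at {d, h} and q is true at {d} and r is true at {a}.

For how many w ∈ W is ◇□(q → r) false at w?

2

a: no successors, so ◇□(q → r) fails. ✗
d: successors {h}; □(q → r) there: h:T. ✓
h: no successors, so ◇□(q → r) fails. ✗
Satisfying worlds: {d}.
So ◇□(q → r) fails at the other 2 worlds.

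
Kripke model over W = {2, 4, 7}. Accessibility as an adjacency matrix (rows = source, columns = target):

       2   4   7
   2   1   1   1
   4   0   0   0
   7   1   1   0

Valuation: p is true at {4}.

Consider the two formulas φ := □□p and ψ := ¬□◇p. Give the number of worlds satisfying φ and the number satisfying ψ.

1 and 2

For □□p:
2: successors {2, 4, 7}; □p there: 2:F, 4:T, 7:F. ✗
4: no successors, so □□p holds vacuously. ✓
7: successors {2, 4}; □p there: 2:F, 4:T. ✗
— 1 world.
For ¬□◇p:
2: □◇p is F. ✓
4: □◇p is T. ✗
7: □◇p is F. ✓
— 2 worlds.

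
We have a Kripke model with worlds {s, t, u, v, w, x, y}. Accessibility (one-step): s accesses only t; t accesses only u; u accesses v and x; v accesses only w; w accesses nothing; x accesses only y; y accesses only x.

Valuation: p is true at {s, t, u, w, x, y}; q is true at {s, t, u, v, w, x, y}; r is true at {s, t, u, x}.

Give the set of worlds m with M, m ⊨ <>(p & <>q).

{s, t, u, x, y}

s: successors {t}; p & <>q there: t:T. ✓
t: successors {u}; p & <>q there: u:T. ✓
u: successors {v, x}; p & <>q there: v:F, x:T. ✓
v: successors {w}; p & <>q there: w:F. ✗
w: no successors, so <>(p & <>q) fails. ✗
x: successors {y}; p & <>q there: y:T. ✓
y: successors {x}; p & <>q there: x:T. ✓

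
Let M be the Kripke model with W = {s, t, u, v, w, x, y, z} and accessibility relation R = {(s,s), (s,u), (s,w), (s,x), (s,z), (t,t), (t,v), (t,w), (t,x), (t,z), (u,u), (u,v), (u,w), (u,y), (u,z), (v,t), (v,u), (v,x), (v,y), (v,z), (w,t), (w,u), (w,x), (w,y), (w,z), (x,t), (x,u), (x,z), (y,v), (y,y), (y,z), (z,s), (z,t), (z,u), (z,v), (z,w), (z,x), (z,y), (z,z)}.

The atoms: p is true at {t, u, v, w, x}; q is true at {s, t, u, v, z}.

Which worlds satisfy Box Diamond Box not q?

s: successors {s, u, w, x, z}; Diamond Box not q there: s:F, u:F, w:F, x:F, z:F. ✗
t: successors {t, v, w, x, z}; Diamond Box not q there: t:F, v:F, w:F, x:F, z:F. ✗
u: successors {u, v, w, y, z}; Diamond Box not q there: u:F, v:F, w:F, y:F, z:F. ✗
v: successors {t, u, x, y, z}; Diamond Box not q there: t:F, u:F, x:F, y:F, z:F. ✗
w: successors {t, u, x, y, z}; Diamond Box not q there: t:F, u:F, x:F, y:F, z:F. ✗
x: successors {t, u, z}; Diamond Box not q there: t:F, u:F, z:F. ✗
y: successors {v, y, z}; Diamond Box not q there: v:F, y:F, z:F. ✗
z: successors {s, t, u, v, w, x, y, z}; Diamond Box not q there: s:F, t:F, u:F, v:F, w:F, x:F, y:F, z:F. ✗

∅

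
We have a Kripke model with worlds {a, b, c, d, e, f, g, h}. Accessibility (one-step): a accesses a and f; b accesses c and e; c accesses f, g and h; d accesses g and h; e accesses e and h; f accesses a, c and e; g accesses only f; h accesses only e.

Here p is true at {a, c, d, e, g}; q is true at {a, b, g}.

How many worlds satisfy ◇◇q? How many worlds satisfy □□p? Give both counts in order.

5 and 1

For ◇◇q:
a: successors {a, f}; ◇q there: a:T, f:T. ✓
b: successors {c, e}; ◇q there: c:T, e:F. ✓
c: successors {f, g, h}; ◇q there: f:T, g:F, h:F. ✓
d: successors {g, h}; ◇q there: g:F, h:F. ✗
e: successors {e, h}; ◇q there: e:F, h:F. ✗
f: successors {a, c, e}; ◇q there: a:T, c:T, e:F. ✓
g: successors {f}; ◇q there: f:T. ✓
h: successors {e}; ◇q there: e:F. ✗
— 5 worlds.
For □□p:
a: successors {a, f}; □p there: a:F, f:T. ✗
b: successors {c, e}; □p there: c:F, e:F. ✗
c: successors {f, g, h}; □p there: f:T, g:F, h:T. ✗
d: successors {g, h}; □p there: g:F, h:T. ✗
e: successors {e, h}; □p there: e:F, h:T. ✗
f: successors {a, c, e}; □p there: a:F, c:F, e:F. ✗
g: successors {f}; □p there: f:T. ✓
h: successors {e}; □p there: e:F. ✗
— 1 world.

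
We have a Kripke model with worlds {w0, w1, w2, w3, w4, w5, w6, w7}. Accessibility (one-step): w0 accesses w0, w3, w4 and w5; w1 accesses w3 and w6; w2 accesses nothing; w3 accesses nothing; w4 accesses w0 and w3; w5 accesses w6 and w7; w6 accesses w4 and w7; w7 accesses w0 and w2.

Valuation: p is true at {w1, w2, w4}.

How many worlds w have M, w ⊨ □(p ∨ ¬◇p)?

w0: successors {w0, w3, w4, w5}; p ∨ ¬◇p there: w0:F, w3:T, w4:T, w5:T. ✗
w1: successors {w3, w6}; p ∨ ¬◇p there: w3:T, w6:F. ✗
w2: no successors, so □(p ∨ ¬◇p) holds vacuously. ✓
w3: no successors, so □(p ∨ ¬◇p) holds vacuously. ✓
w4: successors {w0, w3}; p ∨ ¬◇p there: w0:F, w3:T. ✗
w5: successors {w6, w7}; p ∨ ¬◇p there: w6:F, w7:F. ✗
w6: successors {w4, w7}; p ∨ ¬◇p there: w4:T, w7:F. ✗
w7: successors {w0, w2}; p ∨ ¬◇p there: w0:F, w2:T. ✗
Satisfying worlds: {w2, w3}.

2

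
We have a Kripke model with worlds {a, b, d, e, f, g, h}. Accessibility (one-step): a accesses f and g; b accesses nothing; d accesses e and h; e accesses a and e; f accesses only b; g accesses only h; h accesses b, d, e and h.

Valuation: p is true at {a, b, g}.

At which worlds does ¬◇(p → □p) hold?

{b}

a: ◇(p → □p) is T. ✗
b: ◇(p → □p) is F. ✓
d: ◇(p → □p) is T. ✗
e: ◇(p → □p) is T. ✗
f: ◇(p → □p) is T. ✗
g: ◇(p → □p) is T. ✗
h: ◇(p → □p) is T. ✗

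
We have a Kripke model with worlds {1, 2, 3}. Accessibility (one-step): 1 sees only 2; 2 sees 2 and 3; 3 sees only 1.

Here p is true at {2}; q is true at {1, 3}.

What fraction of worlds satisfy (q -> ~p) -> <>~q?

1: q -> ~p is T, <>~q is T. ✓
2: q -> ~p is T, <>~q is T. ✓
3: q -> ~p is T, <>~q is F. ✗
That's 2 of 3 worlds, so 2/3.

2/3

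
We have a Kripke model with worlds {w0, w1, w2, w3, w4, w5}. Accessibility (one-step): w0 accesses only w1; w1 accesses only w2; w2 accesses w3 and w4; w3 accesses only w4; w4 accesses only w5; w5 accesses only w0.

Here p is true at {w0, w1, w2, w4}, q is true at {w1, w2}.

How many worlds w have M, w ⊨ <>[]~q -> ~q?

w0: <>[]~q is F, ~q is T. ✓
w1: <>[]~q is T, ~q is F. ✗
w2: <>[]~q is T, ~q is F. ✗
w3: <>[]~q is T, ~q is T. ✓
w4: <>[]~q is T, ~q is T. ✓
w5: <>[]~q is F, ~q is T. ✓
Satisfying worlds: {w0, w3, w4, w5}.

4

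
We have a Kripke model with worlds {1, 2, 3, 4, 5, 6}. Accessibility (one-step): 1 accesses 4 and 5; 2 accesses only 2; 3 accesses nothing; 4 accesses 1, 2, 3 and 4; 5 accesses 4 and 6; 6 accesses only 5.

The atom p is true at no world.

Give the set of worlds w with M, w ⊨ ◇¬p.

1: successors {4, 5}; ¬p there: 4:T, 5:T. ✓
2: successors {2}; ¬p there: 2:T. ✓
3: no successors, so ◇¬p fails. ✗
4: successors {1, 2, 3, 4}; ¬p there: 1:T, 2:T, 3:T, 4:T. ✓
5: successors {4, 6}; ¬p there: 4:T, 6:T. ✓
6: successors {5}; ¬p there: 5:T. ✓

{1, 2, 4, 5, 6}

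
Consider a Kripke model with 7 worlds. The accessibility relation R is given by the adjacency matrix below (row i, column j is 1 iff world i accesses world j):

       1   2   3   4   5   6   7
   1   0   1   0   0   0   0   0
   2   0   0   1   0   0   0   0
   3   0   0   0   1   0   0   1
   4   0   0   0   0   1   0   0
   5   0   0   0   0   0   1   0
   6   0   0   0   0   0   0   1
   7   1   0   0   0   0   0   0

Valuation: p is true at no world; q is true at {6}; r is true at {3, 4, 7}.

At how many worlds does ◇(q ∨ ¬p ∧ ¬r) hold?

1: successors {2}; q ∨ ¬p ∧ ¬r there: 2:T. ✓
2: successors {3}; q ∨ ¬p ∧ ¬r there: 3:F. ✗
3: successors {4, 7}; q ∨ ¬p ∧ ¬r there: 4:F, 7:F. ✗
4: successors {5}; q ∨ ¬p ∧ ¬r there: 5:T. ✓
5: successors {6}; q ∨ ¬p ∧ ¬r there: 6:T. ✓
6: successors {7}; q ∨ ¬p ∧ ¬r there: 7:F. ✗
7: successors {1}; q ∨ ¬p ∧ ¬r there: 1:T. ✓
Satisfying worlds: {1, 4, 5, 7}.

4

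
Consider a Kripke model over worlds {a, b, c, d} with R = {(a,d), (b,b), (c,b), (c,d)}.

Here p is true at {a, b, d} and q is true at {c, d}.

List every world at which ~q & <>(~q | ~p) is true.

a: ~q is T, <>(~q | ~p) is F. ✗
b: ~q is T, <>(~q | ~p) is T. ✓
c: ~q is F, <>(~q | ~p) is T. ✗
d: ~q is F, <>(~q | ~p) is F. ✗

{b}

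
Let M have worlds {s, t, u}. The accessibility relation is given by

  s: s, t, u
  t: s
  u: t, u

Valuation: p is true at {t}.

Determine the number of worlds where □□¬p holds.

s: successors {s, t, u}; □¬p there: s:F, t:T, u:F. ✗
t: successors {s}; □¬p there: s:F. ✗
u: successors {t, u}; □¬p there: t:T, u:F. ✗
Satisfying worlds: ∅.

0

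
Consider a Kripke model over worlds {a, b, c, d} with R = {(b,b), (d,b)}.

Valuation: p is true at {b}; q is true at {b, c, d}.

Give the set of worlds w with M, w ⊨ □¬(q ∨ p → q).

a: no successors, so □¬(q ∨ p → q) holds vacuously. ✓
b: successors {b}; ¬(q ∨ p → q) there: b:F. ✗
c: no successors, so □¬(q ∨ p → q) holds vacuously. ✓
d: successors {b}; ¬(q ∨ p → q) there: b:F. ✗

{a, c}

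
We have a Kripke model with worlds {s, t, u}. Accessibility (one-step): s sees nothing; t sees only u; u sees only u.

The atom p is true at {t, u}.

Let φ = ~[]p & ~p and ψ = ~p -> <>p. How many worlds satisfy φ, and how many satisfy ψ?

0 and 2

For ~[]p & ~p:
s: ~[]p is F, ~p is T. ✗
t: ~[]p is F, ~p is F. ✗
u: ~[]p is F, ~p is F. ✗
— 0 worlds.
For ~p -> <>p:
s: ~p is T, <>p is F. ✗
t: ~p is F, <>p is T. ✓
u: ~p is F, <>p is T. ✓
— 2 worlds.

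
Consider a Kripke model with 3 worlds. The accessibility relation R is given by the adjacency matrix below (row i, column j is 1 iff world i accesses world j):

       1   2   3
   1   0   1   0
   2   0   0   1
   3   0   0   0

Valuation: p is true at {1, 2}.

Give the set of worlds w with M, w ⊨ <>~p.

1: successors {2}; ~p there: 2:F. ✗
2: successors {3}; ~p there: 3:T. ✓
3: no successors, so <>~p fails. ✗

{2}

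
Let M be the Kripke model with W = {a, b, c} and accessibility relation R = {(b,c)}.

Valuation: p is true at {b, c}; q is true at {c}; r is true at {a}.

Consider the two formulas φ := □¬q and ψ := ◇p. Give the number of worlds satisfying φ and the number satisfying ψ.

For □¬q:
a: no successors, so □¬q holds vacuously. ✓
b: successors {c}; ¬q there: c:F. ✗
c: no successors, so □¬q holds vacuously. ✓
— 2 worlds.
For ◇p:
a: no successors, so ◇p fails. ✗
b: successors {c}; p there: c:T. ✓
c: no successors, so ◇p fails. ✗
— 1 world.

2 and 1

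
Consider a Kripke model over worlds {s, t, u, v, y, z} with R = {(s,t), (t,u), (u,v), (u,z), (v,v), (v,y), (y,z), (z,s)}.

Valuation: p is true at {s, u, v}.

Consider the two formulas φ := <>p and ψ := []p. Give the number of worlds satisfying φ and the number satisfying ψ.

For <>p:
s: successors {t}; p there: t:F. ✗
t: successors {u}; p there: u:T. ✓
u: successors {v, z}; p there: v:T, z:F. ✓
v: successors {v, y}; p there: v:T, y:F. ✓
y: successors {z}; p there: z:F. ✗
z: successors {s}; p there: s:T. ✓
— 4 worlds.
For []p:
s: successors {t}; p there: t:F. ✗
t: successors {u}; p there: u:T. ✓
u: successors {v, z}; p there: v:T, z:F. ✗
v: successors {v, y}; p there: v:T, y:F. ✗
y: successors {z}; p there: z:F. ✗
z: successors {s}; p there: s:T. ✓
— 2 worlds.

4 and 2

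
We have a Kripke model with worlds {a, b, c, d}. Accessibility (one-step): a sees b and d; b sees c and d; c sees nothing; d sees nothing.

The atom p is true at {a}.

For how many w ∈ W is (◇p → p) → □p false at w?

2

a: ◇p → p is T, □p is F. ✗
b: ◇p → p is T, □p is F. ✗
c: ◇p → p is T, □p is T. ✓
d: ◇p → p is T, □p is T. ✓
Satisfying worlds: {c, d}.
So (◇p → p) → □p fails at the other 2 worlds.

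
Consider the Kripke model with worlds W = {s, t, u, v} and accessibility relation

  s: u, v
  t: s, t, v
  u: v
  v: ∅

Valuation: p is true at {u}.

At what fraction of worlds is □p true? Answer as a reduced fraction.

s: successors {u, v}; p there: u:T, v:F. ✗
t: successors {s, t, v}; p there: s:F, t:F, v:F. ✗
u: successors {v}; p there: v:F. ✗
v: no successors, so □p holds vacuously. ✓
That's 1 of 4 worlds, so 1/4.

1/4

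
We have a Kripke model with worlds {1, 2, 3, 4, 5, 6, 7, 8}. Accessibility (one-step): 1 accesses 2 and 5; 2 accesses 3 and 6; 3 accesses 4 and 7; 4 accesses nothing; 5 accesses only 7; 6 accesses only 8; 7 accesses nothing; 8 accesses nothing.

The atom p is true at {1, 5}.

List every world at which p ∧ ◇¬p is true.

{1, 5}

1: p is T, ◇¬p is T. ✓
2: p is F, ◇¬p is T. ✗
3: p is F, ◇¬p is T. ✗
4: p is F, ◇¬p is F. ✗
5: p is T, ◇¬p is T. ✓
6: p is F, ◇¬p is T. ✗
7: p is F, ◇¬p is F. ✗
8: p is F, ◇¬p is F. ✗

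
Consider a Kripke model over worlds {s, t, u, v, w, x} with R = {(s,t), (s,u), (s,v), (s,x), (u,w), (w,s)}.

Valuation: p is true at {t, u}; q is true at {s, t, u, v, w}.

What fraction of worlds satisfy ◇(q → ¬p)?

s: successors {t, u, v, x}; q → ¬p there: t:F, u:F, v:T, x:T. ✓
t: no successors, so ◇(q → ¬p) fails. ✗
u: successors {w}; q → ¬p there: w:T. ✓
v: no successors, so ◇(q → ¬p) fails. ✗
w: successors {s}; q → ¬p there: s:T. ✓
x: no successors, so ◇(q → ¬p) fails. ✗
That's 3 of 6 worlds, so 3/6 = 1/2.

1/2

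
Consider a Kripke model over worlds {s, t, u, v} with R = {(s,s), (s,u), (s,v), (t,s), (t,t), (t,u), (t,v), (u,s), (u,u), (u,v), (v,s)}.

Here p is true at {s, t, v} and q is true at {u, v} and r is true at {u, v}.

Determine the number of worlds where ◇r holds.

s: successors {s, u, v}; r there: s:F, u:T, v:T. ✓
t: successors {s, t, u, v}; r there: s:F, t:F, u:T, v:T. ✓
u: successors {s, u, v}; r there: s:F, u:T, v:T. ✓
v: successors {s}; r there: s:F. ✗
Satisfying worlds: {s, t, u}.

3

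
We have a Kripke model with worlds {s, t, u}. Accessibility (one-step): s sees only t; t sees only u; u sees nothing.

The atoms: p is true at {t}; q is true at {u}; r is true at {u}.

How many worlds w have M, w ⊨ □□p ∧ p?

1

s: □□p is F, p is F. ✗
t: □□p is T, p is T. ✓
u: □□p is T, p is F. ✗
Satisfying worlds: {t}.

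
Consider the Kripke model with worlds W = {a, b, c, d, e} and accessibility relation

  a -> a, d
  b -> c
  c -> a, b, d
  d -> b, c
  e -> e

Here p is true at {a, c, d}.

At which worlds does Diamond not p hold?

a: successors {a, d}; not p there: a:F, d:F. ✗
b: successors {c}; not p there: c:F. ✗
c: successors {a, b, d}; not p there: a:F, b:T, d:F. ✓
d: successors {b, c}; not p there: b:T, c:F. ✓
e: successors {e}; not p there: e:T. ✓

{c, d, e}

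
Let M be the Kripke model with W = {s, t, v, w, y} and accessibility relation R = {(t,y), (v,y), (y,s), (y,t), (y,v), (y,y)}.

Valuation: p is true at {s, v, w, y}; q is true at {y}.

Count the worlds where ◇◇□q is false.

s: no successors, so ◇◇□q fails. ✗
t: successors {y}; ◇□q there: y:T. ✓
v: successors {y}; ◇□q there: y:T. ✓
w: no successors, so ◇◇□q fails. ✗
y: successors {s, t, v, y}; ◇□q there: s:F, t:F, v:F, y:T. ✓
Satisfying worlds: {t, v, y}.
So ◇◇□q fails at the other 2 worlds.

2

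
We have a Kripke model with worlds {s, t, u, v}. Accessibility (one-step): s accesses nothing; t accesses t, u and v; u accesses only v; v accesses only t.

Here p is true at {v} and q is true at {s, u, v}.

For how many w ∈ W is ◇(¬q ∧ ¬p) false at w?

2

s: no successors, so ◇(¬q ∧ ¬p) fails. ✗
t: successors {t, u, v}; ¬q ∧ ¬p there: t:T, u:F, v:F. ✓
u: successors {v}; ¬q ∧ ¬p there: v:F. ✗
v: successors {t}; ¬q ∧ ¬p there: t:T. ✓
Satisfying worlds: {t, v}.
So ◇(¬q ∧ ¬p) fails at the other 2 worlds.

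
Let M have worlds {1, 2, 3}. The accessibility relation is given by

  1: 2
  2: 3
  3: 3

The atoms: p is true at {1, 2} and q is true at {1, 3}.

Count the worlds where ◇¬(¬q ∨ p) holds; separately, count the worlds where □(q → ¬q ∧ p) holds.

2 and 1

For ◇¬(¬q ∨ p):
1: successors {2}; ¬(¬q ∨ p) there: 2:F. ✗
2: successors {3}; ¬(¬q ∨ p) there: 3:T. ✓
3: successors {3}; ¬(¬q ∨ p) there: 3:T. ✓
— 2 worlds.
For □(q → ¬q ∧ p):
1: successors {2}; q → ¬q ∧ p there: 2:T. ✓
2: successors {3}; q → ¬q ∧ p there: 3:F. ✗
3: successors {3}; q → ¬q ∧ p there: 3:F. ✗
— 1 world.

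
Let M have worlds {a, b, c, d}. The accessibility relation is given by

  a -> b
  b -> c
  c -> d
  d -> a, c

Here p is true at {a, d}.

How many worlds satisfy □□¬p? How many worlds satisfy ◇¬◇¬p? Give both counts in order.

For □□¬p:
a: successors {b}; □¬p there: b:T. ✓
b: successors {c}; □¬p there: c:F. ✗
c: successors {d}; □¬p there: d:F. ✗
d: successors {a, c}; □¬p there: a:T, c:F. ✗
— 1 world.
For ◇¬◇¬p:
a: successors {b}; ¬◇¬p there: b:F. ✗
b: successors {c}; ¬◇¬p there: c:T. ✓
c: successors {d}; ¬◇¬p there: d:F. ✗
d: successors {a, c}; ¬◇¬p there: a:F, c:T. ✓
— 2 worlds.

1 and 2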